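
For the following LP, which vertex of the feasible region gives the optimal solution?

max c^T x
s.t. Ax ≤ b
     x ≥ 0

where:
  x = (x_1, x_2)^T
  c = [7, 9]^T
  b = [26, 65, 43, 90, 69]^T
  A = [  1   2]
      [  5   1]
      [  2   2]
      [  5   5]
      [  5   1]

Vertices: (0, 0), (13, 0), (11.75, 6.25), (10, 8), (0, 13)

Evaluate the objective at each vertex of the feasible region:
  z(0, 0) = 0
  z(13, 0) = 91
  z(11.75, 6.25) = 138.5
  z(10, 8) = 142  ←
  z(0, 13) = 117
The maximum is at x_1 = 10, x_2 = 8.

(10, 8)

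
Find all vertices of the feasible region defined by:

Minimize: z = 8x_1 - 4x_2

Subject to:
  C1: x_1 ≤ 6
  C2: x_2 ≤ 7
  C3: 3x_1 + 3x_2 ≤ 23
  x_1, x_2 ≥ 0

(0, 0), (6, 0), (6, 1.667), (0.6667, 7), (0, 7)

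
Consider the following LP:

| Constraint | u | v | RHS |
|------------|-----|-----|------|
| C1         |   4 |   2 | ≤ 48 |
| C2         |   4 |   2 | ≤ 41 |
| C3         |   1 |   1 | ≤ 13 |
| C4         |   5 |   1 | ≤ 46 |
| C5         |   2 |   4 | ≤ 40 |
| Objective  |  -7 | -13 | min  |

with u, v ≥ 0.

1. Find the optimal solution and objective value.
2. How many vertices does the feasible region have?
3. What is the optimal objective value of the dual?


1. u = 6, v = 7, z = -133
2. 6
3. -133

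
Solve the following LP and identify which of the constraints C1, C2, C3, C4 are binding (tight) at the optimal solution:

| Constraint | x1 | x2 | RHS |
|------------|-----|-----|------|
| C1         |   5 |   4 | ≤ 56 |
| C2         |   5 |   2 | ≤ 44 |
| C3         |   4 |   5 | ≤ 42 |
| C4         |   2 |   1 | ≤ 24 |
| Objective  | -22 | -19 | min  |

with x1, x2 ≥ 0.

At x1 = 8, x2 = 2, compute slack b - a·x for each constraint:
  C1: 56 − 48 = 8  (slack)
  C2: 44 − 44 = 0  (binding)
  C3: 42 − 42 = 0  (binding)
  C4: 24 − 18 = 6  (slack)

Optimal: x1 = 8, x2 = 2
Binding: C2, C3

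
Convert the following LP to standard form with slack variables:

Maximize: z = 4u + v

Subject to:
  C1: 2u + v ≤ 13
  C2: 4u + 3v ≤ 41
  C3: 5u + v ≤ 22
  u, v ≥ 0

max z = 4u + v

s.t.
  2u + v + s1 = 13
  4u + 3v + s2 = 41
  5u + v + s3 = 22
  u, v, s1, s2, s3 ≥ 0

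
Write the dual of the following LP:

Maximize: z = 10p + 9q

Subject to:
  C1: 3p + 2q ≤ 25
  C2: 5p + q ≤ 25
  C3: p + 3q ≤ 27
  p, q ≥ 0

Primal max cᵀx s.t. Ax ≤ b, x ≥ 0  →  Dual min bᵀy s.t. Aᵀy ≥ c, y ≥ 0.

Minimize: z = 25y1 + 25y2 + 27y3

Subject to:
  3y1 + 5y2 + y3 ≥ 10
  2y1 + y2 + 3y3 ≥ 9
  y1, y2, y3 ≥ 0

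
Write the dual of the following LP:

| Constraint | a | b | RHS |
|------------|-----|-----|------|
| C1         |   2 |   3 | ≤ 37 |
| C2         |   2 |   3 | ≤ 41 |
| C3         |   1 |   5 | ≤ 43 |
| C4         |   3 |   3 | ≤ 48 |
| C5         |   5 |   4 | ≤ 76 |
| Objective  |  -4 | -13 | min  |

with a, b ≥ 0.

Primal min cᵀx s.t. Ax ≤ b, x ≥ 0  →  Dual max −bᵀy s.t. Aᵀy ≥ −c, y ≥ 0.

Maximize: z = -37y1 - 41y2 - 43y3 - 48y4 - 76y5

Subject to:
  2y1 + 2y2 + y3 + 3y4 + 5y5 ≥ 4
  3y1 + 3y2 + 5y3 + 3y4 + 4y5 ≥ 13
  y1, y2, y3, y4, y5 ≥ 0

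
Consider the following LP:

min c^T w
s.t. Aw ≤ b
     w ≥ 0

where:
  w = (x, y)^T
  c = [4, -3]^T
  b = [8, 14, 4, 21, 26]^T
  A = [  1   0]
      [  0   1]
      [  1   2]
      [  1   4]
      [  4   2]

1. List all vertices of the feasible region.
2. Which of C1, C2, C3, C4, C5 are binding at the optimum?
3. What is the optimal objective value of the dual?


1. (0, 0), (4, 0), (0, 2)
2. C3
3. -6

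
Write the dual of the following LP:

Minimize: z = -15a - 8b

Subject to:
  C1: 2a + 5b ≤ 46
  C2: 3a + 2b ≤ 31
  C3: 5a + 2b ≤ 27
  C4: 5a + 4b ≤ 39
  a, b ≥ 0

Primal min cᵀx s.t. Ax ≤ b, x ≥ 0  →  Dual max −bᵀy s.t. Aᵀy ≥ −c, y ≥ 0.

Maximize: z = -46y1 - 31y2 - 27y3 - 39y4

Subject to:
  2y1 + 3y2 + 5y3 + 5y4 ≥ 15
  5y1 + 2y2 + 2y3 + 4y4 ≥ 8
  y1, y2, y3, y4 ≥ 0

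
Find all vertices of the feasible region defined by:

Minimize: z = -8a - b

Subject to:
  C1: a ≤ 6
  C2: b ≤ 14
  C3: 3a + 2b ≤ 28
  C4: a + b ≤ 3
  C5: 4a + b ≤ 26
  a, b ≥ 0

(0, 0), (3, 0), (0, 3)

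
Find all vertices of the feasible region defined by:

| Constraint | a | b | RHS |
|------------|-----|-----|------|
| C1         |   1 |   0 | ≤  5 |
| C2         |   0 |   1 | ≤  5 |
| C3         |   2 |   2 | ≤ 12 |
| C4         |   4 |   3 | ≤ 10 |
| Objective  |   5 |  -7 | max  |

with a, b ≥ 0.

(0, 0), (2.5, 0), (0, 3.333)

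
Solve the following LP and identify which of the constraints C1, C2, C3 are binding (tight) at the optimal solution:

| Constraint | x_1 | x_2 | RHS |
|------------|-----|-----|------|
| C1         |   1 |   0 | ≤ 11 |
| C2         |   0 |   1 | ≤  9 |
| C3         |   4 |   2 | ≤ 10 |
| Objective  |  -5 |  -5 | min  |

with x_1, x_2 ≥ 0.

At x_1 = 0, x_2 = 5, compute slack b - a·x for each constraint:
  C1: 11 − 0 = 11  (slack)
  C2: 9 − 5 = 4  (slack)
  C3: 10 − 10 = 0  (binding)

Optimal: x_1 = 0, x_2 = 5
Binding: C3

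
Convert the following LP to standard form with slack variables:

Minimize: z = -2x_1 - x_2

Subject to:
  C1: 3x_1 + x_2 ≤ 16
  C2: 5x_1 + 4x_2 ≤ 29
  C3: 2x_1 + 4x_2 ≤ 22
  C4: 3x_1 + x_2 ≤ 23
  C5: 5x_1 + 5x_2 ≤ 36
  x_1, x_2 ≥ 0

min z = -2x_1 - x_2

s.t.
  3x_1 + x_2 + s1 = 16
  5x_1 + 4x_2 + s2 = 29
  2x_1 + 4x_2 + s3 = 22
  3x_1 + x_2 + s4 = 23
  5x_1 + 5x_2 + s5 = 36
  x_1, x_2, s1, s2, s3, s4, s5 ≥ 0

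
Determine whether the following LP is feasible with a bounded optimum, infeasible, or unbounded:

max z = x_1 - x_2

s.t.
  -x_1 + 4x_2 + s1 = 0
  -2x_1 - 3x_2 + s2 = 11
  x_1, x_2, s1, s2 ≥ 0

Unbounded (objective can increase without bound)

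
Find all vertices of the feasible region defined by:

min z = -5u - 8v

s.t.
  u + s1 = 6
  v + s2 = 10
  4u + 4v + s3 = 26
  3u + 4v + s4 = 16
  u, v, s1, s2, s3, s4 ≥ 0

(0, 0), (5.333, 0), (0, 4)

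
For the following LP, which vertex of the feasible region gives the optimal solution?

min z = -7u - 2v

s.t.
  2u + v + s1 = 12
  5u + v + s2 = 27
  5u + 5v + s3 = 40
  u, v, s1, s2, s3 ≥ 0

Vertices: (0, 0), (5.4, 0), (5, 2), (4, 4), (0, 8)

Evaluate the objective at each vertex of the feasible region:
  z(0, 0) = 0
  z(5.4, 0) = -37.8
  z(5, 2) = -39  ←
  z(4, 4) = -36
  z(0, 8) = -16
The minimum is at u = 5, v = 2.

(5, 2)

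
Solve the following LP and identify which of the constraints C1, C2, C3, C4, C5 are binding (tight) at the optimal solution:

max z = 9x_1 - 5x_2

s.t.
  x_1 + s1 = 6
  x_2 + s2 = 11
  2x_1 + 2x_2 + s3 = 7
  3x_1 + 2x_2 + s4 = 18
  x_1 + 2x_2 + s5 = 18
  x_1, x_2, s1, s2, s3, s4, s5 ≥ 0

At x_1 = 3.5, x_2 = 0, compute slack b - a·x for each constraint:
  C1: 6 − 3.5 = 2.5  (slack)
  C2: 11 − 0 = 11  (slack)
  C3: 7 − 7 = 0  (binding)
  C4: 18 − 10.5 = 7.5  (slack)
  C5: 18 − 3.5 = 14.5  (slack)

Optimal: x_1 = 3.5, x_2 = 0
Binding: C3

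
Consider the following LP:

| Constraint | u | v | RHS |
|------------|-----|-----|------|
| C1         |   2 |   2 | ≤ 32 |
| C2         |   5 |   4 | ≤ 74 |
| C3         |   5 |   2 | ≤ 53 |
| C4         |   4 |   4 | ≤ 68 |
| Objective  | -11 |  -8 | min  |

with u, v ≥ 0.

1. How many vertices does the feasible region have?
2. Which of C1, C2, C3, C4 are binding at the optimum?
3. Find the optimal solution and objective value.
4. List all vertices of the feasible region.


1. 4
2. C1, C3
3. u = 7, v = 9, z = -149
4. (0, 0), (10.6, 0), (7, 9), (0, 16)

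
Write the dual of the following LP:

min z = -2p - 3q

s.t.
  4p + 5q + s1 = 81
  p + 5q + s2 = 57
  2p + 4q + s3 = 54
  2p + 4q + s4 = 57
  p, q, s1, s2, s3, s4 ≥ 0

Primal min cᵀx s.t. Ax ≤ b, x ≥ 0  →  Dual max −bᵀy s.t. Aᵀy ≥ −c, y ≥ 0.

Maximize: z = -81y1 - 57y2 - 54y3 - 57y4

Subject to:
  4y1 + y2 + 2y3 + 2y4 ≥ 2
  5y1 + 5y2 + 4y3 + 4y4 ≥ 3
  y1, y2, y3, y4 ≥ 0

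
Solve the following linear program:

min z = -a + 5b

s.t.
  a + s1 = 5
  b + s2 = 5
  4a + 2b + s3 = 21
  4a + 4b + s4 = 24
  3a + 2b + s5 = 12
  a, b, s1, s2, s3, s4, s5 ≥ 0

Evaluate the objective at each vertex of the feasible region:
  z(0, 0) = 0
  z(4, 0) = -4  ←
  z(0.6667, 5) = 24.33
  z(0, 5) = 25
The minimum is at a = 4, b = 0.

a = 4, b = 0, z = -4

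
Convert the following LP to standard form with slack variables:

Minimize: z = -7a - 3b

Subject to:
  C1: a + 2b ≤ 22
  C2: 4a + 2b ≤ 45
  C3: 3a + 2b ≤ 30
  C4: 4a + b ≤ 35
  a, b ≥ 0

min z = -7a - 3b

s.t.
  a + 2b + s1 = 22
  4a + 2b + s2 = 45
  3a + 2b + s3 = 30
  4a + b + s4 = 35
  a, b, s1, s2, s3, s4 ≥ 0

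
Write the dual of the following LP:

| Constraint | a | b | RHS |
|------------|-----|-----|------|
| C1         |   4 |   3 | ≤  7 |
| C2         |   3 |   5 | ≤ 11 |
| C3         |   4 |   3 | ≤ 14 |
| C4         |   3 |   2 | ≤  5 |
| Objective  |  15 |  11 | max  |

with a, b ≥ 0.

Primal max cᵀx s.t. Ax ≤ b, x ≥ 0  →  Dual min bᵀy s.t. Aᵀy ≥ c, y ≥ 0.

Minimize: z = 7y1 + 11y2 + 14y3 + 5y4

Subject to:
  4y1 + 3y2 + 4y3 + 3y4 ≥ 15
  3y1 + 5y2 + 3y3 + 2y4 ≥ 11
  y1, y2, y3, y4 ≥ 0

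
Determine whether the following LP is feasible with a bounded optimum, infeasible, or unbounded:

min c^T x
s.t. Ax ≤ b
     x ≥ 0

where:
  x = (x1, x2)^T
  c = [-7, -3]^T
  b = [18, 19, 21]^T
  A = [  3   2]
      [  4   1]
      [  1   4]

Feasible with a bounded optimal solution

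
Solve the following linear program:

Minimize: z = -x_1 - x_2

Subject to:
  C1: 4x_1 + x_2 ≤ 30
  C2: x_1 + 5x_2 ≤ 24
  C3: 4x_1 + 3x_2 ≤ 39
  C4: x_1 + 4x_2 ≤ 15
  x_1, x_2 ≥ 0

Evaluate the objective at each vertex of the feasible region:
  z(0, 0) = 0
  z(7.5, 0) = -7.5
  z(7, 2) = -9  ←
  z(0, 3.75) = -3.75
The minimum is at x_1 = 7, x_2 = 2.

x_1 = 7, x_2 = 2, z = -9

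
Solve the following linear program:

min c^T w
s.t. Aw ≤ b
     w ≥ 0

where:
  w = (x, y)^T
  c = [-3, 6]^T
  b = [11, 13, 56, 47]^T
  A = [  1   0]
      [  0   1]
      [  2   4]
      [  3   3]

Evaluate the objective at each vertex of the feasible region:
  z(0, 0) = 0
  z(11, 0) = -33  ←
  z(11, 4.667) = -5
  z(3.333, 12.33) = 64
  z(2, 13) = 72
  z(0, 13) = 78
The minimum is at x = 11, y = 0.

x = 11, y = 0, z = -33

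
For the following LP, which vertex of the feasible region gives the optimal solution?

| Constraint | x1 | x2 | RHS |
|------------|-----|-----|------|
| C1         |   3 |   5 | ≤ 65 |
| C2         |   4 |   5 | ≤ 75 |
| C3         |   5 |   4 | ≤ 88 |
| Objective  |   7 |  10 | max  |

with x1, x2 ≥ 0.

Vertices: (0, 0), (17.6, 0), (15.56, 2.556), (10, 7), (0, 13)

Evaluate the objective at each vertex of the feasible region:
  z(0, 0) = 0
  z(17.6, 0) = 123.2
  z(15.56, 2.556) = 134.4
  z(10, 7) = 140  ←
  z(0, 13) = 130
The maximum is at x1 = 10, x2 = 7.

(10, 7)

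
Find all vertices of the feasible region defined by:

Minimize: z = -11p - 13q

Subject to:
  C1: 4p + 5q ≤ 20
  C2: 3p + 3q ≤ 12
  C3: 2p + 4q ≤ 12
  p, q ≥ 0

(0, 0), (4, 0), (2, 2), (0, 3)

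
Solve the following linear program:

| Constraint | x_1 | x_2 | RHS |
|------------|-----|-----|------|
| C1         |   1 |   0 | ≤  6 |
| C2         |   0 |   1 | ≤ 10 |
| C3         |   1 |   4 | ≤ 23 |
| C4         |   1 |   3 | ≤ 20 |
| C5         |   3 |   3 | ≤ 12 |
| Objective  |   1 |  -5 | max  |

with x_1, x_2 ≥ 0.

Evaluate the objective at each vertex of the feasible region:
  z(0, 0) = 0
  z(4, 0) = 4  ←
  z(0, 4) = -20
The maximum is at x_1 = 4, x_2 = 0.

x_1 = 4, x_2 = 0, z = 4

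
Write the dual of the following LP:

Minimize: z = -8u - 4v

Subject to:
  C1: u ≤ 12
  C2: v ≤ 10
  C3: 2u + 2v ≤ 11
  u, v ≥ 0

Primal min cᵀx s.t. Ax ≤ b, x ≥ 0  →  Dual max −bᵀy s.t. Aᵀy ≥ −c, y ≥ 0.

Maximize: z = -12y1 - 10y2 - 11y3

Subject to:
  y1 + 2y3 ≥ 8
  y2 + 2y3 ≥ 4
  y1, y2, y3 ≥ 0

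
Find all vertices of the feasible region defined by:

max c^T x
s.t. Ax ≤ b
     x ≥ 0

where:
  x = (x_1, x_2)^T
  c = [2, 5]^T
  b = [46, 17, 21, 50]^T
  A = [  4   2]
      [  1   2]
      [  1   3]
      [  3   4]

(0, 0), (11.5, 0), (9.667, 3.667), (9, 4), (0, 7)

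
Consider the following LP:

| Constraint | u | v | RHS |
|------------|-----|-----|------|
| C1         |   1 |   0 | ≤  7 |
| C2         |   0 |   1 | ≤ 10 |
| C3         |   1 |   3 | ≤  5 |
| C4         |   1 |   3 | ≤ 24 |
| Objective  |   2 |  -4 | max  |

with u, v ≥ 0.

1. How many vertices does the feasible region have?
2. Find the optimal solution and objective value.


1. 3
2. u = 5, v = 0, z = 10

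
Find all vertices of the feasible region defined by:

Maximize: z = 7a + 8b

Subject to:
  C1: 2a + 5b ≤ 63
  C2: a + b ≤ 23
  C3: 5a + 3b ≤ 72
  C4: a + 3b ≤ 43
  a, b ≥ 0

(0, 0), (14.4, 0), (9, 9), (0, 12.6)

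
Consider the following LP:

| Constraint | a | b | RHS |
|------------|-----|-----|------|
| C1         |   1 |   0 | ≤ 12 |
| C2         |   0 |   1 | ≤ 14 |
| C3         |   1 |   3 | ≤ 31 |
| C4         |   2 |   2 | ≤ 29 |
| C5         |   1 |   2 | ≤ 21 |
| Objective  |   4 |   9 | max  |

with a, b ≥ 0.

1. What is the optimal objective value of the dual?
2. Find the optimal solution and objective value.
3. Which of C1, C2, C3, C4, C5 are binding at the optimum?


1. 94
2. a = 1, b = 10, z = 94
3. C3, C5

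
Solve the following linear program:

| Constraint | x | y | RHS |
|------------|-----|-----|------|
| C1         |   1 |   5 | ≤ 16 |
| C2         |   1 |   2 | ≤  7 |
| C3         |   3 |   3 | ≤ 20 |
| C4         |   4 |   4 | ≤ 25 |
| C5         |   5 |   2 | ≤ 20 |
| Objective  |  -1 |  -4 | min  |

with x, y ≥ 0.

Evaluate the objective at each vertex of the feasible region:
  z(0, 0) = 0
  z(4, 0) = -4
  z(3.25, 1.875) = -10.75
  z(1, 3) = -13  ←
  z(0, 3.2) = -12.8
The minimum is at x = 1, y = 3.

x = 1, y = 3, z = -13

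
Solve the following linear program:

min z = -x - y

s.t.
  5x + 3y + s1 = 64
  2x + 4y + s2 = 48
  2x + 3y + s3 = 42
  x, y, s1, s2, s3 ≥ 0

Evaluate the objective at each vertex of the feasible region:
  z(0, 0) = 0
  z(12.8, 0) = -12.8
  z(8, 8) = -16  ←
  z(0, 12) = -12
The minimum is at x = 8, y = 8.

x = 8, y = 8, z = -16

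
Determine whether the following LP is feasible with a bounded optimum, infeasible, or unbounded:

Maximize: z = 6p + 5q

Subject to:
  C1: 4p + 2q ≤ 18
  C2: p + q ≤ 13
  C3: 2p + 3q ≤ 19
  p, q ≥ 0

Feasible with a bounded optimal solution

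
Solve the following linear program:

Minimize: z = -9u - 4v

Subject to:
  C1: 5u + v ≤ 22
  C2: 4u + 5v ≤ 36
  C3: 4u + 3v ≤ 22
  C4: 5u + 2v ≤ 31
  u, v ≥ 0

Evaluate the objective at each vertex of the feasible region:
  z(0, 0) = 0
  z(4.4, 0) = -39.6
  z(4, 2) = -44  ←
  z(0.25, 7) = -30.25
  z(0, 7.2) = -28.8
The minimum is at u = 4, v = 2.

u = 4, v = 2, z = -44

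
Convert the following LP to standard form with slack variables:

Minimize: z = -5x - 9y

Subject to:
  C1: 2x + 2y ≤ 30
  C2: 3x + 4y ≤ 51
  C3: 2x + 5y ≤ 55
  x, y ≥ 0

min z = -5x - 9y

s.t.
  2x + 2y + s1 = 30
  3x + 4y + s2 = 51
  2x + 5y + s3 = 55
  x, y, s1, s2, s3 ≥ 0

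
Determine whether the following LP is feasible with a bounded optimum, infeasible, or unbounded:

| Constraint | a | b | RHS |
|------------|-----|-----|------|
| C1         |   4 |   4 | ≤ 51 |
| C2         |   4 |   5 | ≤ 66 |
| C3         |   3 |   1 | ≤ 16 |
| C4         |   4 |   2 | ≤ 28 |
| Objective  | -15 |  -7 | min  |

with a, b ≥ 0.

Feasible with a bounded optimal solution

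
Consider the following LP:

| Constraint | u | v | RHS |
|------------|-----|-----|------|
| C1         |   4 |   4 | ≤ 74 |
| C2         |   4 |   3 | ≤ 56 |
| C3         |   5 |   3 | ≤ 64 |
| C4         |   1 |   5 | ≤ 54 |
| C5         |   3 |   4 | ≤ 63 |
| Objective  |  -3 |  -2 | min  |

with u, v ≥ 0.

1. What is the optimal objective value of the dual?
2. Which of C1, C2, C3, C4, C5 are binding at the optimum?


1. -40
2. C2, C3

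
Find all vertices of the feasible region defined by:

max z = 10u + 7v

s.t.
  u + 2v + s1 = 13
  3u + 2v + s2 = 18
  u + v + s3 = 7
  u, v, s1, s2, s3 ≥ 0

(0, 0), (6, 0), (4, 3), (1, 6), (0, 6.5)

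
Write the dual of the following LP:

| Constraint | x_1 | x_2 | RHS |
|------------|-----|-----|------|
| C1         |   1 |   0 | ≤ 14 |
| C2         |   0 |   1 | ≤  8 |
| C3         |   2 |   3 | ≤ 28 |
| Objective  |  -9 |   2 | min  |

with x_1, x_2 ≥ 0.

Primal min cᵀx s.t. Ax ≤ b, x ≥ 0  →  Dual max −bᵀy s.t. Aᵀy ≥ −c, y ≥ 0.

Maximize: z = -14y1 - 8y2 - 28y3

Subject to:
  y1 + 2y3 ≥ 9
  y2 + 3y3 ≥ -2
  y1, y2, y3 ≥ 0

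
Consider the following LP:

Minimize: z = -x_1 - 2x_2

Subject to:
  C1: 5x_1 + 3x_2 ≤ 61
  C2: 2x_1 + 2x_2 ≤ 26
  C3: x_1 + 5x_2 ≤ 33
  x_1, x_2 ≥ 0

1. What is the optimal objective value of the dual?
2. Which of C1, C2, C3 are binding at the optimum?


1. -18
2. C2, C3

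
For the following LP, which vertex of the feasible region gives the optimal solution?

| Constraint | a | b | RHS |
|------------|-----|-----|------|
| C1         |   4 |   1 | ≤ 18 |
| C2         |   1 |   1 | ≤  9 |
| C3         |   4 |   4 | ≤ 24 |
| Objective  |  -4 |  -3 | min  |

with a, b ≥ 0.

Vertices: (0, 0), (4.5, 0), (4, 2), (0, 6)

Evaluate the objective at each vertex of the feasible region:
  z(0, 0) = 0
  z(4.5, 0) = -18
  z(4, 2) = -22  ←
  z(0, 6) = -18
The minimum is at a = 4, b = 2.

(4, 2)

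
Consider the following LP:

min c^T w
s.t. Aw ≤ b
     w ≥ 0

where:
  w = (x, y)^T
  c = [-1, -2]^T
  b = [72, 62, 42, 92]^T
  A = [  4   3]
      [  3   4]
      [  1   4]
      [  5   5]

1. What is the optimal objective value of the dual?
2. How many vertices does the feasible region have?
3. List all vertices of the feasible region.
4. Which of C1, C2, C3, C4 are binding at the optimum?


1. -26
2. 6
3. (0, 0), (18, 0), (16.8, 1.6), (11.6, 6.8), (10, 8), (0, 10.5)
4. C2, C3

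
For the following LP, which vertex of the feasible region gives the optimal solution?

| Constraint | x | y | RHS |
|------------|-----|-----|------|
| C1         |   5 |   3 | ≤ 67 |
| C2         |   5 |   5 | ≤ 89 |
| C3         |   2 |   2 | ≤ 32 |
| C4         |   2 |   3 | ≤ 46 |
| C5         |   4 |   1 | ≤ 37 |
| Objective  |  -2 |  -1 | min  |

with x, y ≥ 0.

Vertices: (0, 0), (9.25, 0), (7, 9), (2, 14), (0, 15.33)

Evaluate the objective at each vertex of the feasible region:
  z(0, 0) = 0
  z(9.25, 0) = -18.5
  z(7, 9) = -23  ←
  z(2, 14) = -18
  z(0, 15.33) = -15.33
The minimum is at x = 7, y = 9.

(7, 9)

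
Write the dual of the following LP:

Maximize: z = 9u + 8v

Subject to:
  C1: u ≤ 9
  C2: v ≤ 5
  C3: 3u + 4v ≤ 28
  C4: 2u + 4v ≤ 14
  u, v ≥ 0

Primal max cᵀx s.t. Ax ≤ b, x ≥ 0  →  Dual min bᵀy s.t. Aᵀy ≥ c, y ≥ 0.

Minimize: z = 9y1 + 5y2 + 28y3 + 14y4

Subject to:
  y1 + 3y3 + 2y4 ≥ 9
  y2 + 4y3 + 4y4 ≥ 8
  y1, y2, y3, y4 ≥ 0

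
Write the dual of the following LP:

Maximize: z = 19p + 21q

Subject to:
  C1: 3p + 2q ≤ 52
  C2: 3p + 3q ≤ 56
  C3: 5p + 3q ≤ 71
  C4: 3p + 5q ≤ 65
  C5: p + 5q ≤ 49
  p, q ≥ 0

Primal max cᵀx s.t. Ax ≤ b, x ≥ 0  →  Dual min bᵀy s.t. Aᵀy ≥ c, y ≥ 0.

Minimize: z = 52y1 + 56y2 + 71y3 + 65y4 + 49y5

Subject to:
  3y1 + 3y2 + 5y3 + 3y4 + y5 ≥ 19
  2y1 + 3y2 + 3y3 + 5y4 + 5y5 ≥ 21
  y1, y2, y3, y4, y5 ≥ 0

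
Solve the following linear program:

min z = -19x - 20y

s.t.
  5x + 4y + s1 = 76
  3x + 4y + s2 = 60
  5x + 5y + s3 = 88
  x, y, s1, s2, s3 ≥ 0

Evaluate the objective at each vertex of the feasible region:
  z(0, 0) = 0
  z(15.2, 0) = -288.8
  z(8, 9) = -332  ←
  z(0, 15) = -300
The minimum is at x = 8, y = 9.

x = 8, y = 9, z = -332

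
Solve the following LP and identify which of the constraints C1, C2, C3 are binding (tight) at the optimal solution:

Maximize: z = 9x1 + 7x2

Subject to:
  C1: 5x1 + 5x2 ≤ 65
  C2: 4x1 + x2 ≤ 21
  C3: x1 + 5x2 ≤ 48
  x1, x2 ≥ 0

At x1 = 3, x2 = 9, compute slack b - a·x for each constraint:
  C1: 65 − 60 = 5  (slack)
  C2: 21 − 21 = 0  (binding)
  C3: 48 − 48 = 0  (binding)

Optimal: x1 = 3, x2 = 9
Binding: C2, C3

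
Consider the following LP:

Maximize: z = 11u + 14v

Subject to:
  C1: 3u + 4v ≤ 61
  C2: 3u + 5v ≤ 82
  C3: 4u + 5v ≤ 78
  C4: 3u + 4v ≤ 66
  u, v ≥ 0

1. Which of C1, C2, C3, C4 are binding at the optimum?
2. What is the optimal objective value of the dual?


1. C1, C3
2. 217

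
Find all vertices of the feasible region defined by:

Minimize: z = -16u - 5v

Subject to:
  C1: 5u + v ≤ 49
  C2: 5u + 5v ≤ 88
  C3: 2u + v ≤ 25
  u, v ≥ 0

(0, 0), (9.8, 0), (8, 9), (7.4, 10.2), (0, 17.6)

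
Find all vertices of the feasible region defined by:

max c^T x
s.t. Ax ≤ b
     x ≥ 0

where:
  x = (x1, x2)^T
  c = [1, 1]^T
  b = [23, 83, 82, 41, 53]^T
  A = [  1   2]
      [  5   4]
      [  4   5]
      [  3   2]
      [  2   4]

(0, 0), (13.67, 0), (9, 7), (0, 11.5)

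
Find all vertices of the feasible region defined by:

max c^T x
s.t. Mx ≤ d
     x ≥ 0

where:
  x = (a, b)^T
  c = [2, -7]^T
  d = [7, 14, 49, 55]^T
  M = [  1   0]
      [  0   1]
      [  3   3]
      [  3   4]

(0, 0), (7, 0), (7, 8.5), (0, 13.75)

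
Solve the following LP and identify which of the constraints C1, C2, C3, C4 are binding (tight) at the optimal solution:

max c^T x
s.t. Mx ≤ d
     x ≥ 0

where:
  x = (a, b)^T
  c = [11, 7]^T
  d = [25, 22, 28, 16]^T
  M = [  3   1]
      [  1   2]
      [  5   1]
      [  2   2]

At a = 5, b = 3, compute slack b - a·x for each constraint:
  C1: 25 − 18 = 7  (slack)
  C2: 22 − 11 = 11  (slack)
  C3: 28 − 28 = 0  (binding)
  C4: 16 − 16 = 0  (binding)

Optimal: a = 5, b = 3
Binding: C3, C4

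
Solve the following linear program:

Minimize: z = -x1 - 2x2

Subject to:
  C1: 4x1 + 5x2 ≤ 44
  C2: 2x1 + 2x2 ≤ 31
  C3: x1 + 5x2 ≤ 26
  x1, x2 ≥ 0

Evaluate the objective at each vertex of the feasible region:
  z(0, 0) = 0
  z(11, 0) = -11
  z(6, 4) = -14  ←
  z(0, 5.2) = -10.4
The minimum is at x1 = 6, x2 = 4.

x1 = 6, x2 = 4, z = -14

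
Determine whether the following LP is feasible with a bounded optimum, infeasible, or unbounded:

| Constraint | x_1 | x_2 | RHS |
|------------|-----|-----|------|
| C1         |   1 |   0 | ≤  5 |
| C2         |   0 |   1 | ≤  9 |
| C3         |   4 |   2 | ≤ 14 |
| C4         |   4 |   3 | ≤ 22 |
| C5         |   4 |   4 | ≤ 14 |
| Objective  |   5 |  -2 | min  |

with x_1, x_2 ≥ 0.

Feasible with a bounded optimal solution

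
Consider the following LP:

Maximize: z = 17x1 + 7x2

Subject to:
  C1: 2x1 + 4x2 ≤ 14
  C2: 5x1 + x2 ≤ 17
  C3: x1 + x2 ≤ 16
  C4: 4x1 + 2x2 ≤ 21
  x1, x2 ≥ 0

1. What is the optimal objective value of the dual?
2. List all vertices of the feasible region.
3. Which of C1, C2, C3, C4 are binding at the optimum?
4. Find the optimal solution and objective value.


1. 65
2. (0, 0), (3.4, 0), (3, 2), (0, 3.5)
3. C1, C2
4. x1 = 3, x2 = 2, z = 65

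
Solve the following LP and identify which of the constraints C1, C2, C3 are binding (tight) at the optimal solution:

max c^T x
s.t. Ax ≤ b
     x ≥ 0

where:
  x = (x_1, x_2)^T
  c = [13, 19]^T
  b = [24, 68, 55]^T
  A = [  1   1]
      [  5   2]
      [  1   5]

At x_1 = 10, x_2 = 9, compute slack b - a·x for each constraint:
  C1: 24 − 19 = 5  (slack)
  C2: 68 − 68 = 0  (binding)
  C3: 55 − 55 = 0  (binding)

Optimal: x_1 = 10, x_2 = 9
Binding: C2, C3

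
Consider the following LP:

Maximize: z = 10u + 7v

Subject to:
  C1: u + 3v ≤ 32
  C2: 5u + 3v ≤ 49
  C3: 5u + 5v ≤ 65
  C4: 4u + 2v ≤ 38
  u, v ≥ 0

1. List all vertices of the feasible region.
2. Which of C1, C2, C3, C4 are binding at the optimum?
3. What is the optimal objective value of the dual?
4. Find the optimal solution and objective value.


1. (0, 0), (9.5, 0), (8, 3), (5, 8), (3.5, 9.5), (0, 10.67)
2. C2, C3
3. 106
4. u = 5, v = 8, z = 106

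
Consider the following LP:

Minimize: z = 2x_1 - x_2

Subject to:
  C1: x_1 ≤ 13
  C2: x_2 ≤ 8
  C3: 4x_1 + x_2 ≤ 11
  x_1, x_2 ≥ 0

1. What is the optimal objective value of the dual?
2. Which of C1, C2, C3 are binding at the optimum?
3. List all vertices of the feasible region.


1. -8
2. C2
3. (0, 0), (2.75, 0), (0.75, 8), (0, 8)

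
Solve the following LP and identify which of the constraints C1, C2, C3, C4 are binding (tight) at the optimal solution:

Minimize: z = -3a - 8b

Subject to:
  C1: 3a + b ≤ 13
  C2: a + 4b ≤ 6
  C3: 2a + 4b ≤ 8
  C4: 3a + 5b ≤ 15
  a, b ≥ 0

At a = 2, b = 1, compute slack b - a·x for each constraint:
  C1: 13 − 7 = 6  (slack)
  C2: 6 − 6 = 0  (binding)
  C3: 8 − 8 = 0  (binding)
  C4: 15 − 11 = 4  (slack)

Optimal: a = 2, b = 1
Binding: C2, C3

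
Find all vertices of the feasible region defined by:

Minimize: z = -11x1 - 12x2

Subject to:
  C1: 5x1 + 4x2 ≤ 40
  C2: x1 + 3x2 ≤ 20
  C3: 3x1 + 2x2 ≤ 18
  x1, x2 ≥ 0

(0, 0), (6, 0), (2, 6), (0, 6.667)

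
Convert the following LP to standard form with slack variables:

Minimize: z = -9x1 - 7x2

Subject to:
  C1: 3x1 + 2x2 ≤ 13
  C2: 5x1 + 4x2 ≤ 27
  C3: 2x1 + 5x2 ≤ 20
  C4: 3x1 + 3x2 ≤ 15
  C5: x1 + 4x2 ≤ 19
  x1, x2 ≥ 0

min z = -9x1 - 7x2

s.t.
  3x1 + 2x2 + s1 = 13
  5x1 + 4x2 + s2 = 27
  2x1 + 5x2 + s3 = 20
  3x1 + 3x2 + s4 = 15
  x1 + 4x2 + s5 = 19
  x1, x2, s1, s2, s3, s4, s5 ≥ 0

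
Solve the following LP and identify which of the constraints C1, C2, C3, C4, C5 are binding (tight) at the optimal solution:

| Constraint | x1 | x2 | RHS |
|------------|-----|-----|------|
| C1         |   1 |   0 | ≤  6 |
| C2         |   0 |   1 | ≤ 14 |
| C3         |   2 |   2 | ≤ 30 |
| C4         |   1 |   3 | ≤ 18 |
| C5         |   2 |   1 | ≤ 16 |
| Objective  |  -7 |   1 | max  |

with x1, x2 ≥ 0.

At x1 = 0, x2 = 6, compute slack b - a·x for each constraint:
  C1: 6 − 0 = 6  (slack)
  C2: 14 − 6 = 8  (slack)
  C3: 30 − 12 = 18  (slack)
  C4: 18 − 18 = 0  (binding)
  C5: 16 − 6 = 10  (slack)

Optimal: x1 = 0, x2 = 6
Binding: C4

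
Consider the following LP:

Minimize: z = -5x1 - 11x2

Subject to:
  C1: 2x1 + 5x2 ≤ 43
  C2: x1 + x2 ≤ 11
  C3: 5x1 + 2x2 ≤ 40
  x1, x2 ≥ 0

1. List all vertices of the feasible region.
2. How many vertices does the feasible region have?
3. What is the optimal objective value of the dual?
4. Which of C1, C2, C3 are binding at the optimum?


1. (0, 0), (8, 0), (6, 5), (4, 7), (0, 8.6)
2. 5
3. -97
4. C1, C2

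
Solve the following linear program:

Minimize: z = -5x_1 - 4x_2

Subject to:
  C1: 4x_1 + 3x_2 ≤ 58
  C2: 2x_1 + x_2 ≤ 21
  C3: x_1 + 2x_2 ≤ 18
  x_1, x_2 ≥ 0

Evaluate the objective at each vertex of the feasible region:
  z(0, 0) = 0
  z(10.5, 0) = -52.5
  z(8, 5) = -60  ←
  z(0, 9) = -36
The minimum is at x_1 = 8, x_2 = 5.

x_1 = 8, x_2 = 5, z = -60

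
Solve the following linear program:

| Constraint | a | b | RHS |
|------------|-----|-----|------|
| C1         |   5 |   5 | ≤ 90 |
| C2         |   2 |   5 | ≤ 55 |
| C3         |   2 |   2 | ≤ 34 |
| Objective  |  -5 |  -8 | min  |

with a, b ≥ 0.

Evaluate the objective at each vertex of the feasible region:
  z(0, 0) = 0
  z(17, 0) = -85
  z(10, 7) = -106  ←
  z(0, 11) = -88
The minimum is at a = 10, b = 7.

a = 10, b = 7, z = -106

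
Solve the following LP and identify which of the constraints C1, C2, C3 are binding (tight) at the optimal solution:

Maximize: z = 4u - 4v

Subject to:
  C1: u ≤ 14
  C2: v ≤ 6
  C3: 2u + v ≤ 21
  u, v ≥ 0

At u = 10.5, v = 0, compute slack b - a·x for each constraint:
  C1: 14 − 10.5 = 3.5  (slack)
  C2: 6 − 0 = 6  (slack)
  C3: 21 − 21 = 0  (binding)

Optimal: u = 10.5, v = 0
Binding: C3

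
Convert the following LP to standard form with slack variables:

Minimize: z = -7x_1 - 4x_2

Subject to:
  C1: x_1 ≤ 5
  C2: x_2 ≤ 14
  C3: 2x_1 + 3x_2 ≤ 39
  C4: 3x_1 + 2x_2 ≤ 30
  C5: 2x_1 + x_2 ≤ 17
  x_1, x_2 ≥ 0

min z = -7x_1 - 4x_2

s.t.
  x_1 + s1 = 5
  x_2 + s2 = 14
  2x_1 + 3x_2 + s3 = 39
  3x_1 + 2x_2 + s4 = 30
  2x_1 + x_2 + s5 = 17
  x_1, x_2, s1, s2, s3, s4, s5 ≥ 0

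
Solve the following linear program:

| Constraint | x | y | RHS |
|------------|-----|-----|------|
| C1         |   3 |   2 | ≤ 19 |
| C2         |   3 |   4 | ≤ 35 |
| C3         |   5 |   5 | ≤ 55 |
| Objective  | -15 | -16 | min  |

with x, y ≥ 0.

Evaluate the objective at each vertex of the feasible region:
  z(0, 0) = 0
  z(6.333, 0) = -95
  z(1, 8) = -143  ←
  z(0, 8.75) = -140
The minimum is at x = 1, y = 8.

x = 1, y = 8, z = -143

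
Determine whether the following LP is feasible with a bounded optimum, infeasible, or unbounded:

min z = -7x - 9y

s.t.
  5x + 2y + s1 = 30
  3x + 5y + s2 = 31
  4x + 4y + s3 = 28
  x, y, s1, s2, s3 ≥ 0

Feasible with a bounded optimal solution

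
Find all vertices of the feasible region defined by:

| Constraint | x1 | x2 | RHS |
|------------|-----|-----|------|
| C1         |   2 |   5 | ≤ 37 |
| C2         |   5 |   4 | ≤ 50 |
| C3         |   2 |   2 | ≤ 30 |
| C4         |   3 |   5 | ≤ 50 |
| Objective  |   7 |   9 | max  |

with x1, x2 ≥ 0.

(0, 0), (10, 0), (6, 5), (0, 7.4)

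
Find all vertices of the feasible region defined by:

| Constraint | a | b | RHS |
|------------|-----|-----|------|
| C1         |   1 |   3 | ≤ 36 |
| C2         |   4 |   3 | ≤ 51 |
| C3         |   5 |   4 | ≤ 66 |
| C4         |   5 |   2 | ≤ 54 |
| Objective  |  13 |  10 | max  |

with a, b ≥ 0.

(0, 0), (10.8, 0), (8.571, 5.571), (6, 9), (4.909, 10.36), (0, 12)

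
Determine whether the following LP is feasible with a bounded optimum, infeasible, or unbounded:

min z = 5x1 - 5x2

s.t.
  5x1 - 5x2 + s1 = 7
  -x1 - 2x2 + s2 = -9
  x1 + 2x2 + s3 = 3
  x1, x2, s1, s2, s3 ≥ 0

Infeasible (no feasible solution exists)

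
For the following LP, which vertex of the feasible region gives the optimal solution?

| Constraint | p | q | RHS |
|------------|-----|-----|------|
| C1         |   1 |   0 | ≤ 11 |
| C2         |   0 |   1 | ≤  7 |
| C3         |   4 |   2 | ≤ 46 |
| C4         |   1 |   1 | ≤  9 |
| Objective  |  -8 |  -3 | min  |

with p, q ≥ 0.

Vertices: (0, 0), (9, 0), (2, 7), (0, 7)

Evaluate the objective at each vertex of the feasible region:
  z(0, 0) = 0
  z(9, 0) = -72  ←
  z(2, 7) = -37
  z(0, 7) = -21
The minimum is at p = 9, q = 0.

(9, 0)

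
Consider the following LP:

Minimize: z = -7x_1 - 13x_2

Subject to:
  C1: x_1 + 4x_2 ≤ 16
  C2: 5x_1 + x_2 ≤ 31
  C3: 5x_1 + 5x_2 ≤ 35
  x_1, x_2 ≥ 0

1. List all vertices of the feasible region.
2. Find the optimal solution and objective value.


1. (0, 0), (6.2, 0), (6, 1), (4, 3), (0, 4)
2. x_1 = 4, x_2 = 3, z = -67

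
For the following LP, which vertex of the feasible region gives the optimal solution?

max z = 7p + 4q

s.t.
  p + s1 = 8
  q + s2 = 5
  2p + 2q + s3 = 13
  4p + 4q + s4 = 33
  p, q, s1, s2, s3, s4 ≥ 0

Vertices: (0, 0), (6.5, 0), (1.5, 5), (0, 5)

Evaluate the objective at each vertex of the feasible region:
  z(0, 0) = 0
  z(6.5, 0) = 45.5  ←
  z(1.5, 5) = 30.5
  z(0, 5) = 20
The maximum is at p = 6.5, q = 0.

(6.5, 0)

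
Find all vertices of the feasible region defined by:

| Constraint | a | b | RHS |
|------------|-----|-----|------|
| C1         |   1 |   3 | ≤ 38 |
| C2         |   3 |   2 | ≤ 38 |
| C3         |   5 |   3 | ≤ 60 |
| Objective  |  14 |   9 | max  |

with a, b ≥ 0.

(0, 0), (12, 0), (6, 10), (5.429, 10.86), (0, 12.67)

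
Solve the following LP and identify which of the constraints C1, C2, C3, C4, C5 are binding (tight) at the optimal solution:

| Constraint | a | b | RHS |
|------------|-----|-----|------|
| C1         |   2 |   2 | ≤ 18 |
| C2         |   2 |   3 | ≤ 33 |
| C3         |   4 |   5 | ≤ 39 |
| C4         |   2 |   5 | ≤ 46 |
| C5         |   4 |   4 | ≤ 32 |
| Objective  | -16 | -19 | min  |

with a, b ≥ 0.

At a = 1, b = 7, compute slack b - a·x for each constraint:
  C1: 18 − 16 = 2  (slack)
  C2: 33 − 23 = 10  (slack)
  C3: 39 − 39 = 0  (binding)
  C4: 46 − 37 = 9  (slack)
  C5: 32 − 32 = 0  (binding)

Optimal: a = 1, b = 7
Binding: C3, C5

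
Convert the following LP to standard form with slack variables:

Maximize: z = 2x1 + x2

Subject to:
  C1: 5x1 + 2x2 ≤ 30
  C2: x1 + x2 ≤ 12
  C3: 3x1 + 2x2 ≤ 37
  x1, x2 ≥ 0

max z = 2x1 + x2

s.t.
  5x1 + 2x2 + s1 = 30
  x1 + x2 + s2 = 12
  3x1 + 2x2 + s3 = 37
  x1, x2, s1, s2, s3 ≥ 0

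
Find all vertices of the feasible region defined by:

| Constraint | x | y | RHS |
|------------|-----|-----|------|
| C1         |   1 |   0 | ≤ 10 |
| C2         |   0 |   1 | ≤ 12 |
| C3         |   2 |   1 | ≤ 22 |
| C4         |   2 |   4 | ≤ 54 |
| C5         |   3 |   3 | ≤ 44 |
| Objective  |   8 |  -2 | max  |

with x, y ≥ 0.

(0, 0), (10, 0), (10, 2), (7.333, 7.333), (2.667, 12), (0, 12)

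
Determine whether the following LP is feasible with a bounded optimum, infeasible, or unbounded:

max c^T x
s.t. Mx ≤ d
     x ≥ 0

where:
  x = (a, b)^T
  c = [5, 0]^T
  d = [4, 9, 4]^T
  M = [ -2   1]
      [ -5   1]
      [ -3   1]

Unbounded (objective can increase without bound)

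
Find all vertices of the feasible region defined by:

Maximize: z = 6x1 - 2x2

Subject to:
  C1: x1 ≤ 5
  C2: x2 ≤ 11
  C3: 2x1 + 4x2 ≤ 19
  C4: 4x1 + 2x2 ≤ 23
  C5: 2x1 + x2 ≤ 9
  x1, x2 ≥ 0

(0, 0), (4.5, 0), (2.833, 3.333), (0, 4.75)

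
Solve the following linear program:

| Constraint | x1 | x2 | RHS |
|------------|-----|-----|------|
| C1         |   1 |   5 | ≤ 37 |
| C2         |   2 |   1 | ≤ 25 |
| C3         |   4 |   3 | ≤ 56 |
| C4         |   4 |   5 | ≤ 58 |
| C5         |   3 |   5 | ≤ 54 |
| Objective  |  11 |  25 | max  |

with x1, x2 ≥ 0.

Evaluate the objective at each vertex of the feasible region:
  z(0, 0) = 0
  z(12.5, 0) = 137.5
  z(11.17, 2.667) = 189.5
  z(7, 6) = 227  ←
  z(0, 7.4) = 185
The maximum is at x1 = 7, x2 = 6.

x1 = 7, x2 = 6, z = 227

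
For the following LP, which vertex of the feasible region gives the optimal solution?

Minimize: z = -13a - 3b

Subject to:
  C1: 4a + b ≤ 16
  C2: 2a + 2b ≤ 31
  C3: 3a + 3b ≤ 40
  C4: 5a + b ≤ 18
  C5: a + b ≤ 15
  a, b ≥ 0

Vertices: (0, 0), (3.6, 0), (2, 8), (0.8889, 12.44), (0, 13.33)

Evaluate the objective at each vertex of the feasible region:
  z(0, 0) = 0
  z(3.6, 0) = -46.8
  z(2, 8) = -50  ←
  z(0.8889, 12.44) = -48.89
  z(0, 13.33) = -40
The minimum is at a = 2, b = 8.

(2, 8)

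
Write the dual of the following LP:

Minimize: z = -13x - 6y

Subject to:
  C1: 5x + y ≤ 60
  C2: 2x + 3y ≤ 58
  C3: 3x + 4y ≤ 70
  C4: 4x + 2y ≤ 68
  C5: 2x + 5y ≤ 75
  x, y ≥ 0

Primal min cᵀx s.t. Ax ≤ b, x ≥ 0  →  Dual max −bᵀy s.t. Aᵀy ≥ −c, y ≥ 0.

Maximize: z = -60y1 - 58y2 - 70y3 - 68y4 - 75y5

Subject to:
  5y1 + 2y2 + 3y3 + 4y4 + 2y5 ≥ 13
  y1 + 3y2 + 4y3 + 2y4 + 5y5 ≥ 6
  y1, y2, y3, y4, y5 ≥ 0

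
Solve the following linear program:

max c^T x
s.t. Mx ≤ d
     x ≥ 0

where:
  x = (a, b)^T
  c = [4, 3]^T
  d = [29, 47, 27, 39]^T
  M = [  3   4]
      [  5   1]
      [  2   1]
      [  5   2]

Evaluate the objective at each vertex of the feasible region:
  z(0, 0) = 0
  z(7.8, 0) = 31.2
  z(7, 2) = 34  ←
  z(0, 7.25) = 21.75
The maximum is at a = 7, b = 2.

a = 7, b = 2, z = 34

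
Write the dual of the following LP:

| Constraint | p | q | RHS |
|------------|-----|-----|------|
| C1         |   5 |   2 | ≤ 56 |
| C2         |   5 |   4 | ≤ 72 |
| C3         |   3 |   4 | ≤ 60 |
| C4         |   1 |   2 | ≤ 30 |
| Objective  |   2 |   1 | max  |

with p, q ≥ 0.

Primal max cᵀx s.t. Ax ≤ b, x ≥ 0  →  Dual min bᵀy s.t. Aᵀy ≥ c, y ≥ 0.

Minimize: z = 56y1 + 72y2 + 60y3 + 30y4

Subject to:
  5y1 + 5y2 + 3y3 + y4 ≥ 2
  2y1 + 4y2 + 4y3 + 2y4 ≥ 1
  y1, y2, y3, y4 ≥ 0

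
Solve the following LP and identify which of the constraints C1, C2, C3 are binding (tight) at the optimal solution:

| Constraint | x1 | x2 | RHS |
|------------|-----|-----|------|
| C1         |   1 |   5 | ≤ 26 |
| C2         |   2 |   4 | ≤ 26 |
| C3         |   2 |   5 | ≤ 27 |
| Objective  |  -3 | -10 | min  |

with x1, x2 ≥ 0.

At x1 = 1, x2 = 5, compute slack b - a·x for each constraint:
  C1: 26 − 26 = 0  (binding)
  C2: 26 − 22 = 4  (slack)
  C3: 27 − 27 = 0  (binding)

Optimal: x1 = 1, x2 = 5
Binding: C1, C3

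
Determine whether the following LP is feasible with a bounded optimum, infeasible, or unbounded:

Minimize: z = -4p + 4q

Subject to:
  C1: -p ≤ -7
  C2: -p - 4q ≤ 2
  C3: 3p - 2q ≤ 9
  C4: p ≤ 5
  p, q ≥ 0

Infeasible (no feasible solution exists)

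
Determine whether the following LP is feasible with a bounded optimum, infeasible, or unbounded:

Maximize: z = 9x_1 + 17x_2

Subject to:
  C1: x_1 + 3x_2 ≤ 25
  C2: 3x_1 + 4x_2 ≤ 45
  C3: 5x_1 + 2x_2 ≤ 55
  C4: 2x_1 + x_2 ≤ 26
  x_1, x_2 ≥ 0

Feasible with a bounded optimal solution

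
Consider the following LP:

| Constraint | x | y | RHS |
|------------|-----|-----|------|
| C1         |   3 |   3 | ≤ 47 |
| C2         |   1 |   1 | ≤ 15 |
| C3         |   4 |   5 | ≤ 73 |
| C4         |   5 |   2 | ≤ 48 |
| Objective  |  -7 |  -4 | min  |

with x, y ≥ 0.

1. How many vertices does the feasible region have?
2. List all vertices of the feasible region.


1. 5
2. (0, 0), (9.6, 0), (6, 9), (2, 13), (0, 14.6)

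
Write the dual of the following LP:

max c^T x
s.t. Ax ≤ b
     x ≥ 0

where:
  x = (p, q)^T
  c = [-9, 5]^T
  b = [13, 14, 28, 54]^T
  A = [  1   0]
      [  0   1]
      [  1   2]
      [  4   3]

Primal max cᵀx s.t. Ax ≤ b, x ≥ 0  →  Dual min bᵀy s.t. Aᵀy ≥ c, y ≥ 0.

Minimize: z = 13y1 + 14y2 + 28y3 + 54y4

Subject to:
  y1 + y3 + 4y4 ≥ -9
  y2 + 2y3 + 3y4 ≥ 5
  y1, y2, y3, y4 ≥ 0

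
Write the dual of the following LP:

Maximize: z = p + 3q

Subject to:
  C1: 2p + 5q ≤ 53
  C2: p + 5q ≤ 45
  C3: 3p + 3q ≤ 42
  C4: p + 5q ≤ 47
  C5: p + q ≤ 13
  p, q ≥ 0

Primal max cᵀx s.t. Ax ≤ b, x ≥ 0  →  Dual min bᵀy s.t. Aᵀy ≥ c, y ≥ 0.

Minimize: z = 53y1 + 45y2 + 42y3 + 47y4 + 13y5

Subject to:
  2y1 + y2 + 3y3 + y4 + y5 ≥ 1
  5y1 + 5y2 + 3y3 + 5y4 + y5 ≥ 3
  y1, y2, y3, y4, y5 ≥ 0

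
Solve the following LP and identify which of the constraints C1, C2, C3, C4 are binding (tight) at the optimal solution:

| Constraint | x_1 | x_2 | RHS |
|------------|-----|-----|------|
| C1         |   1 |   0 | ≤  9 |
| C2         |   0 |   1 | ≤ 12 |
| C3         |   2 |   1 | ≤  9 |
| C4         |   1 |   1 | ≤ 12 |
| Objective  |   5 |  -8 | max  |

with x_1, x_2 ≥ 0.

At x_1 = 4.5, x_2 = 0, compute slack b - a·x for each constraint:
  C1: 9 − 4.5 = 4.5  (slack)
  C2: 12 − 0 = 12  (slack)
  C3: 9 − 9 = 0  (binding)
  C4: 12 − 4.5 = 7.5  (slack)

Optimal: x_1 = 4.5, x_2 = 0
Binding: C3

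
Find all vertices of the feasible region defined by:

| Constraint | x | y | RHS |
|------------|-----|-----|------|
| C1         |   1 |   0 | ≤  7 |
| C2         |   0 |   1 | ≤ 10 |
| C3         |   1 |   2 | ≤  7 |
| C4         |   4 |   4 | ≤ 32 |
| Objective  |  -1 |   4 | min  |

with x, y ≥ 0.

(0, 0), (7, 0), (0, 3.5)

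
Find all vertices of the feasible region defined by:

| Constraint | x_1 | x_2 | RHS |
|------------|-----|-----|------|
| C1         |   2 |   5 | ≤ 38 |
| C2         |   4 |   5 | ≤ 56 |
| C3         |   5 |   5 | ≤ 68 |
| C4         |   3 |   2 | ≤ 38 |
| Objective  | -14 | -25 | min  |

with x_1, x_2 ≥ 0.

(0, 0), (12.67, 0), (11.14, 2.286), (9, 4), (0, 7.6)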